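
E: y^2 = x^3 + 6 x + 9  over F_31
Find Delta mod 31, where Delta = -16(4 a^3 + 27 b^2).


4 a^3 + 27 b^2 = 4*6^3 + 27*9^2 = 864 + 2187 = 3051
Delta = -16 * (3051) = -48816
Delta mod 31 = 9

Delta = 9 (mod 31)


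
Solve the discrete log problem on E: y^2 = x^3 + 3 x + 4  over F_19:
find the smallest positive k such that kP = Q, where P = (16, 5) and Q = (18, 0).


Enumerate multiples of P until we hit Q = (18, 0):
  1P = (16, 5)
  2P = (15, 17)
  3P = (18, 0)
Match found at i = 3.

k = 3


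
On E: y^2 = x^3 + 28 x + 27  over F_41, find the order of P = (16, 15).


Compute successive multiples of P until we hit O:
  1P = (16, 15)
  2P = (8, 36)
  3P = (13, 13)
  4P = (17, 39)
  5P = (10, 6)
  6P = (7, 19)
  7P = (2, 38)
  8P = (28, 34)
  ... (continuing to 26P)
  26P = O

ord(P) = 26


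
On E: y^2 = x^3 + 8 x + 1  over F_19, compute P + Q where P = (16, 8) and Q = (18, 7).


P != Q, so use the chord formula.
s = (y2 - y1) / (x2 - x1) = (18) / (2) mod 19 = 9
x3 = s^2 - x1 - x2 mod 19 = 9^2 - 16 - 18 = 9
y3 = s (x1 - x3) - y1 mod 19 = 9 * (16 - 9) - 8 = 17

P + Q = (9, 17)


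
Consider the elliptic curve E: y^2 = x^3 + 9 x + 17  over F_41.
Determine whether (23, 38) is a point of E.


Check whether y^2 = x^3 + 9 x + 17 (mod 41) for (x, y) = (23, 38).
LHS: y^2 = 38^2 mod 41 = 9
RHS: x^3 + 9 x + 17 = 23^3 + 9*23 + 17 mod 41 = 9
LHS = RHS

Yes, on the curve


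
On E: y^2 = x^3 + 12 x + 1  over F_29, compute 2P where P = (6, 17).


Doubling: s = (3 x1^2 + a) / (2 y1)
s = (3*6^2 + 12) / (2*17) mod 29 = 24
x3 = s^2 - 2 x1 mod 29 = 24^2 - 2*6 = 13
y3 = s (x1 - x3) - y1 mod 29 = 24 * (6 - 13) - 17 = 18

2P = (13, 18)


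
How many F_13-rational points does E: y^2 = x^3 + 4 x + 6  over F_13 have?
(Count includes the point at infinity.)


For each x in F_13, count y with y^2 = x^3 + 4 x + 6 mod 13:
  x = 2: RHS = 9, y in [3, 10]  -> 2 point(s)
  x = 6: RHS = 12, y in [5, 8]  -> 2 point(s)
  x = 7: RHS = 0, y in [0]  -> 1 point(s)
  x = 8: RHS = 4, y in [2, 11]  -> 2 point(s)
  x = 9: RHS = 4, y in [2, 11]  -> 2 point(s)
  x = 11: RHS = 3, y in [4, 9]  -> 2 point(s)
  x = 12: RHS = 1, y in [1, 12]  -> 2 point(s)
Affine points: 13. Add the point at infinity: total = 14.

#E(F_13) = 14


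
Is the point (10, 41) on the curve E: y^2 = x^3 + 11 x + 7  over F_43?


Check whether y^2 = x^3 + 11 x + 7 (mod 43) for (x, y) = (10, 41).
LHS: y^2 = 41^2 mod 43 = 4
RHS: x^3 + 11 x + 7 = 10^3 + 11*10 + 7 mod 43 = 42
LHS != RHS

No, not on the curve


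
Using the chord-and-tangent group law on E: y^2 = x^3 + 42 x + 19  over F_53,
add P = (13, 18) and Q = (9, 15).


P != Q, so use the chord formula.
s = (y2 - y1) / (x2 - x1) = (50) / (49) mod 53 = 14
x3 = s^2 - x1 - x2 mod 53 = 14^2 - 13 - 9 = 15
y3 = s (x1 - x3) - y1 mod 53 = 14 * (13 - 15) - 18 = 7

P + Q = (15, 7)


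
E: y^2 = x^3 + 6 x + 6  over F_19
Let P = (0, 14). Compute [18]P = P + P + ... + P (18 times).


k = 18 = 10010_2 (binary, LSB first: 01001)
Double-and-add from P = (0, 14):
  bit 0 = 0: acc unchanged = O
  bit 1 = 1: acc = O + (11, 4) = (11, 4)
  bit 2 = 0: acc unchanged = (11, 4)
  bit 3 = 0: acc unchanged = (11, 4)
  bit 4 = 1: acc = (11, 4) + (6, 12) = (0, 5)

18P = (0, 5)


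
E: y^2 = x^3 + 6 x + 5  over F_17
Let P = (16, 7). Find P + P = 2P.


Doubling: s = (3 x1^2 + a) / (2 y1)
s = (3*16^2 + 6) / (2*7) mod 17 = 14
x3 = s^2 - 2 x1 mod 17 = 14^2 - 2*16 = 11
y3 = s (x1 - x3) - y1 mod 17 = 14 * (16 - 11) - 7 = 12

2P = (11, 12)


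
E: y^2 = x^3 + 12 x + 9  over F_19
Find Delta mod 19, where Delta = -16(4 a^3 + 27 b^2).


4 a^3 + 27 b^2 = 4*12^3 + 27*9^2 = 6912 + 2187 = 9099
Delta = -16 * (9099) = -145584
Delta mod 19 = 13

Delta = 13 (mod 19)


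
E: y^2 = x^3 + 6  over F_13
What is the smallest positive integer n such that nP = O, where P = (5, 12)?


Compute successive multiples of P until we hit O:
  1P = (5, 12)
  2P = (2, 12)
  3P = (6, 1)
  4P = (6, 12)
  5P = (2, 1)
  6P = (5, 1)
  7P = O

ord(P) = 7


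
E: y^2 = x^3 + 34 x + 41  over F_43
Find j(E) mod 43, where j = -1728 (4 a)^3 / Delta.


Delta = -16(4 a^3 + 27 b^2) mod 43 = 36
-1728 * (4 a)^3 = -1728 * (4*34)^3 mod 43 = 8
j = 8 * 36^(-1) mod 43 = 5

j = 5 (mod 43)


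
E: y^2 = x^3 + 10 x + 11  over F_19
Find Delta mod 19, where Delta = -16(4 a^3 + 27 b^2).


4 a^3 + 27 b^2 = 4*10^3 + 27*11^2 = 4000 + 3267 = 7267
Delta = -16 * (7267) = -116272
Delta mod 19 = 8

Delta = 8 (mod 19)


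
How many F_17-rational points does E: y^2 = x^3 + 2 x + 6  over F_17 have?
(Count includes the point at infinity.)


For each x in F_17, count y with y^2 = x^3 + 2 x + 6 mod 17:
  x = 1: RHS = 9, y in [3, 14]  -> 2 point(s)
  x = 2: RHS = 1, y in [1, 16]  -> 2 point(s)
  x = 6: RHS = 13, y in [8, 9]  -> 2 point(s)
  x = 11: RHS = 16, y in [4, 13]  -> 2 point(s)
  x = 13: RHS = 2, y in [6, 11]  -> 2 point(s)
Affine points: 10. Add the point at infinity: total = 11.

#E(F_17) = 11


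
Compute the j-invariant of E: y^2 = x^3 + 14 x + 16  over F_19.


Delta = -16(4 a^3 + 27 b^2) mod 19 = 8
-1728 * (4 a)^3 = -1728 * (4*14)^3 mod 19 = 18
j = 18 * 8^(-1) mod 19 = 7

j = 7 (mod 19)


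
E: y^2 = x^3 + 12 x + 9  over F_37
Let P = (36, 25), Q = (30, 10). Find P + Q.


P != Q, so use the chord formula.
s = (y2 - y1) / (x2 - x1) = (22) / (31) mod 37 = 21
x3 = s^2 - x1 - x2 mod 37 = 21^2 - 36 - 30 = 5
y3 = s (x1 - x3) - y1 mod 37 = 21 * (36 - 5) - 25 = 34

P + Q = (5, 34)


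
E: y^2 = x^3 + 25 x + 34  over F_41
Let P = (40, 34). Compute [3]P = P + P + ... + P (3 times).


k = 3 = 11_2 (binary, LSB first: 11)
Double-and-add from P = (40, 34):
  bit 0 = 1: acc = O + (40, 34) = (40, 34)
  bit 1 = 1: acc = (40, 34) + (6, 21) = (11, 0)

3P = (11, 0)


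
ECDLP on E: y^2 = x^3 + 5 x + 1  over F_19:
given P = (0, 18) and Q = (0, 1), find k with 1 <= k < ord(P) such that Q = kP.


Enumerate multiples of P until we hit Q = (0, 1):
  1P = (0, 18)
  2P = (11, 0)
  3P = (0, 1)
Match found at i = 3.

k = 3


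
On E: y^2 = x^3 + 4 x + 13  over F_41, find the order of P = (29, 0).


Compute successive multiples of P until we hit O:
  1P = (29, 0)
  2P = O

ord(P) = 2


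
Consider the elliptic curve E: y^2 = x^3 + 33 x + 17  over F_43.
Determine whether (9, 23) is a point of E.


Check whether y^2 = x^3 + 33 x + 17 (mod 43) for (x, y) = (9, 23).
LHS: y^2 = 23^2 mod 43 = 13
RHS: x^3 + 33 x + 17 = 9^3 + 33*9 + 17 mod 43 = 11
LHS != RHS

No, not on the curve


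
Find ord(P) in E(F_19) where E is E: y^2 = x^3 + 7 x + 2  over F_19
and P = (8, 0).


Compute successive multiples of P until we hit O:
  1P = (8, 0)
  2P = O

ord(P) = 2


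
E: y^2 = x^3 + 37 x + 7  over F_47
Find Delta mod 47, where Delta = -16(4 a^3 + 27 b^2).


4 a^3 + 27 b^2 = 4*37^3 + 27*7^2 = 202612 + 1323 = 203935
Delta = -16 * (203935) = -3262960
Delta mod 47 = 15

Delta = 15 (mod 47)


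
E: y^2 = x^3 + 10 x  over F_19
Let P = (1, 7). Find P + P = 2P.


Doubling: s = (3 x1^2 + a) / (2 y1)
s = (3*1^2 + 10) / (2*7) mod 19 = 5
x3 = s^2 - 2 x1 mod 19 = 5^2 - 2*1 = 4
y3 = s (x1 - x3) - y1 mod 19 = 5 * (1 - 4) - 7 = 16

2P = (4, 16)


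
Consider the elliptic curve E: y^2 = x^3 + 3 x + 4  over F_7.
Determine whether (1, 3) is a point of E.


Check whether y^2 = x^3 + 3 x + 4 (mod 7) for (x, y) = (1, 3).
LHS: y^2 = 3^2 mod 7 = 2
RHS: x^3 + 3 x + 4 = 1^3 + 3*1 + 4 mod 7 = 1
LHS != RHS

No, not on the curve


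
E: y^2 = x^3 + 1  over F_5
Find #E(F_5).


For each x in F_5, count y with y^2 = x^3 + 0 x + 1 mod 5:
  x = 0: RHS = 1, y in [1, 4]  -> 2 point(s)
  x = 2: RHS = 4, y in [2, 3]  -> 2 point(s)
  x = 4: RHS = 0, y in [0]  -> 1 point(s)
Affine points: 5. Add the point at infinity: total = 6.

#E(F_5) = 6


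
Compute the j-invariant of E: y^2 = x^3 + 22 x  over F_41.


Delta = -16(4 a^3 + 27 b^2) mod 41 = 30
-1728 * (4 a)^3 = -1728 * (4*22)^3 mod 41 = 16
j = 16 * 30^(-1) mod 41 = 6

j = 6 (mod 41)


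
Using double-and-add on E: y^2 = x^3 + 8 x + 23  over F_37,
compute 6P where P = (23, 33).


k = 6 = 110_2 (binary, LSB first: 011)
Double-and-add from P = (23, 33):
  bit 0 = 0: acc unchanged = O
  bit 1 = 1: acc = O + (19, 2) = (19, 2)
  bit 2 = 1: acc = (19, 2) + (10, 20) = (12, 21)

6P = (12, 21)


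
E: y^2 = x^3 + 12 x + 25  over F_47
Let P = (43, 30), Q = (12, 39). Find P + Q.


P != Q, so use the chord formula.
s = (y2 - y1) / (x2 - x1) = (9) / (16) mod 47 = 27
x3 = s^2 - x1 - x2 mod 47 = 27^2 - 43 - 12 = 16
y3 = s (x1 - x3) - y1 mod 47 = 27 * (43 - 16) - 30 = 41

P + Q = (16, 41)


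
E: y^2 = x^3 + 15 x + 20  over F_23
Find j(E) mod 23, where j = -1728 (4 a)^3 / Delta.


Delta = -16(4 a^3 + 27 b^2) mod 23 = 15
-1728 * (4 a)^3 = -1728 * (4*15)^3 mod 23 = 2
j = 2 * 15^(-1) mod 23 = 17

j = 17 (mod 23)


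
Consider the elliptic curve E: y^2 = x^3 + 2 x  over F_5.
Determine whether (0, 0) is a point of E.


Check whether y^2 = x^3 + 2 x + 0 (mod 5) for (x, y) = (0, 0).
LHS: y^2 = 0^2 mod 5 = 0
RHS: x^3 + 2 x + 0 = 0^3 + 2*0 + 0 mod 5 = 0
LHS = RHS

Yes, on the curve


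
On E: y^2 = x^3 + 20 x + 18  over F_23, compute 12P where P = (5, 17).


k = 12 = 1100_2 (binary, LSB first: 0011)
Double-and-add from P = (5, 17):
  bit 0 = 0: acc unchanged = O
  bit 1 = 0: acc unchanged = O
  bit 2 = 1: acc = O + (21, 19) = (21, 19)
  bit 3 = 1: acc = (21, 19) + (20, 0) = (21, 4)

12P = (21, 4)


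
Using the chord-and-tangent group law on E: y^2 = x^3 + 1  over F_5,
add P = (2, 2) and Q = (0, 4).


P != Q, so use the chord formula.
s = (y2 - y1) / (x2 - x1) = (2) / (3) mod 5 = 4
x3 = s^2 - x1 - x2 mod 5 = 4^2 - 2 - 0 = 4
y3 = s (x1 - x3) - y1 mod 5 = 4 * (2 - 4) - 2 = 0

P + Q = (4, 0)


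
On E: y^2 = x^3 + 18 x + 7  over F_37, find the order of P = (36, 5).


Compute successive multiples of P until we hit O:
  1P = (36, 5)
  2P = (9, 11)
  3P = (19, 20)
  4P = (8, 16)
  5P = (5, 0)
  6P = (8, 21)
  7P = (19, 17)
  8P = (9, 26)
  ... (continuing to 10P)
  10P = O

ord(P) = 10


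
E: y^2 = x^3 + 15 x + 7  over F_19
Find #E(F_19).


For each x in F_19, count y with y^2 = x^3 + 15 x + 7 mod 19:
  x = 0: RHS = 7, y in [8, 11]  -> 2 point(s)
  x = 1: RHS = 4, y in [2, 17]  -> 2 point(s)
  x = 2: RHS = 7, y in [8, 11]  -> 2 point(s)
  x = 4: RHS = 17, y in [6, 13]  -> 2 point(s)
  x = 5: RHS = 17, y in [6, 13]  -> 2 point(s)
  x = 6: RHS = 9, y in [3, 16]  -> 2 point(s)
  x = 9: RHS = 16, y in [4, 15]  -> 2 point(s)
  x = 10: RHS = 17, y in [6, 13]  -> 2 point(s)
  x = 13: RHS = 5, y in [9, 10]  -> 2 point(s)
  x = 14: RHS = 16, y in [4, 15]  -> 2 point(s)
  x = 15: RHS = 16, y in [4, 15]  -> 2 point(s)
  x = 16: RHS = 11, y in [7, 12]  -> 2 point(s)
  x = 17: RHS = 7, y in [8, 11]  -> 2 point(s)
Affine points: 26. Add the point at infinity: total = 27.

#E(F_19) = 27


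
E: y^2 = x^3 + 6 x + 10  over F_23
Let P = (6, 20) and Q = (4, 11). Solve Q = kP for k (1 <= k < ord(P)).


Enumerate multiples of P until we hit Q = (4, 11):
  1P = (6, 20)
  2P = (4, 11)
Match found at i = 2.

k = 2


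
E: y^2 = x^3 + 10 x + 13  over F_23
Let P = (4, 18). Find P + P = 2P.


Doubling: s = (3 x1^2 + a) / (2 y1)
s = (3*4^2 + 10) / (2*18) mod 23 = 8
x3 = s^2 - 2 x1 mod 23 = 8^2 - 2*4 = 10
y3 = s (x1 - x3) - y1 mod 23 = 8 * (4 - 10) - 18 = 3

2P = (10, 3)


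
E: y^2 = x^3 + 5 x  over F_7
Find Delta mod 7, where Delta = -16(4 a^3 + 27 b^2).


4 a^3 + 27 b^2 = 4*5^3 + 27*0^2 = 500 + 0 = 500
Delta = -16 * (500) = -8000
Delta mod 7 = 1

Delta = 1 (mod 7)


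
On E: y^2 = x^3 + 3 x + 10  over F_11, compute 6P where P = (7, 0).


k = 6 = 110_2 (binary, LSB first: 011)
Double-and-add from P = (7, 0):
  bit 0 = 0: acc unchanged = O
  bit 1 = 1: acc = O + O = O
  bit 2 = 1: acc = O + O = O

6P = O


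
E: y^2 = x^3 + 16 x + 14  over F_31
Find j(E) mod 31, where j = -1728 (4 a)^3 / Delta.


Delta = -16(4 a^3 + 27 b^2) mod 31 = 12
-1728 * (4 a)^3 = -1728 * (4*16)^3 mod 31 = 2
j = 2 * 12^(-1) mod 31 = 26

j = 26 (mod 31)


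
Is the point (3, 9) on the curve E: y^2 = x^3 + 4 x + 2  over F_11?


Check whether y^2 = x^3 + 4 x + 2 (mod 11) for (x, y) = (3, 9).
LHS: y^2 = 9^2 mod 11 = 4
RHS: x^3 + 4 x + 2 = 3^3 + 4*3 + 2 mod 11 = 8
LHS != RHS

No, not on the curve


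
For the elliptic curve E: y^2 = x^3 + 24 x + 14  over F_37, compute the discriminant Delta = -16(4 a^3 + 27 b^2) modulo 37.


4 a^3 + 27 b^2 = 4*24^3 + 27*14^2 = 55296 + 5292 = 60588
Delta = -16 * (60588) = -969408
Delta mod 37 = 29

Delta = 29 (mod 37)


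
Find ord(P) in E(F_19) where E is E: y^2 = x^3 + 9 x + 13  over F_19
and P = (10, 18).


Compute successive multiples of P until we hit O:
  1P = (10, 18)
  2P = (10, 1)
  3P = O

ord(P) = 3


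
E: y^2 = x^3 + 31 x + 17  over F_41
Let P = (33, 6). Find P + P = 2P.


Doubling: s = (3 x1^2 + a) / (2 y1)
s = (3*33^2 + 31) / (2*6) mod 41 = 22
x3 = s^2 - 2 x1 mod 41 = 22^2 - 2*33 = 8
y3 = s (x1 - x3) - y1 mod 41 = 22 * (33 - 8) - 6 = 11

2P = (8, 11)


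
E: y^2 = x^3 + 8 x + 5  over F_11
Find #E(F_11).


For each x in F_11, count y with y^2 = x^3 + 8 x + 5 mod 11:
  x = 0: RHS = 5, y in [4, 7]  -> 2 point(s)
  x = 1: RHS = 3, y in [5, 6]  -> 2 point(s)
  x = 3: RHS = 1, y in [1, 10]  -> 2 point(s)
  x = 5: RHS = 5, y in [4, 7]  -> 2 point(s)
  x = 6: RHS = 5, y in [4, 7]  -> 2 point(s)
  x = 8: RHS = 9, y in [3, 8]  -> 2 point(s)
  x = 9: RHS = 3, y in [5, 6]  -> 2 point(s)
Affine points: 14. Add the point at infinity: total = 15.

#E(F_11) = 15


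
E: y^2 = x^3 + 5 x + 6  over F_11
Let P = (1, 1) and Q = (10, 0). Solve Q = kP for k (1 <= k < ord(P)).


Enumerate multiples of P until we hit Q = (10, 0):
  1P = (1, 1)
  2P = (3, 2)
  3P = (10, 0)
Match found at i = 3.

k = 3


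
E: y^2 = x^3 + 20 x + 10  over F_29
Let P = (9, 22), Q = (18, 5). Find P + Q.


P != Q, so use the chord formula.
s = (y2 - y1) / (x2 - x1) = (12) / (9) mod 29 = 11
x3 = s^2 - x1 - x2 mod 29 = 11^2 - 9 - 18 = 7
y3 = s (x1 - x3) - y1 mod 29 = 11 * (9 - 7) - 22 = 0

P + Q = (7, 0)


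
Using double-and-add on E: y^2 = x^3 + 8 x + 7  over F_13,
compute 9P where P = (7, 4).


k = 9 = 1001_2 (binary, LSB first: 1001)
Double-and-add from P = (7, 4):
  bit 0 = 1: acc = O + (7, 4) = (7, 4)
  bit 1 = 0: acc unchanged = (7, 4)
  bit 2 = 0: acc unchanged = (7, 4)
  bit 3 = 1: acc = (7, 4) + (4, 8) = (11, 10)

9P = (11, 10)


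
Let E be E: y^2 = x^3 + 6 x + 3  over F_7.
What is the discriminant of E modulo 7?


4 a^3 + 27 b^2 = 4*6^3 + 27*3^2 = 864 + 243 = 1107
Delta = -16 * (1107) = -17712
Delta mod 7 = 5

Delta = 5 (mod 7)


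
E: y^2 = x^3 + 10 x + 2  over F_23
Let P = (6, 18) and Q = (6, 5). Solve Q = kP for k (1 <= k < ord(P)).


Enumerate multiples of P until we hit Q = (6, 5):
  1P = (6, 18)
  2P = (15, 10)
  3P = (15, 13)
  4P = (6, 5)
Match found at i = 4.

k = 4


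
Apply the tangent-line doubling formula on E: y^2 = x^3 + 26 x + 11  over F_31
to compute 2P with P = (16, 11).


Doubling: s = (3 x1^2 + a) / (2 y1)
s = (3*16^2 + 26) / (2*11) mod 31 = 22
x3 = s^2 - 2 x1 mod 31 = 22^2 - 2*16 = 18
y3 = s (x1 - x3) - y1 mod 31 = 22 * (16 - 18) - 11 = 7

2P = (18, 7)


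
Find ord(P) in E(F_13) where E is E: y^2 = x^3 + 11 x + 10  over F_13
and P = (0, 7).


Compute successive multiples of P until we hit O:
  1P = (0, 7)
  2P = (4, 1)
  3P = (8, 5)
  4P = (1, 3)
  5P = (2, 1)
  6P = (7, 1)
  7P = (7, 12)
  8P = (2, 12)
  ... (continuing to 13P)
  13P = O

ord(P) = 13


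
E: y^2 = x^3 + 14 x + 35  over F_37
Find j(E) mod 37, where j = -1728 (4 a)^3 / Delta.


Delta = -16(4 a^3 + 27 b^2) mod 37 = 34
-1728 * (4 a)^3 = -1728 * (4*14)^3 mod 37 = 6
j = 6 * 34^(-1) mod 37 = 35

j = 35 (mod 37)


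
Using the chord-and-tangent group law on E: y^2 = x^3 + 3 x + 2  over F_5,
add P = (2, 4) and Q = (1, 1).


P != Q, so use the chord formula.
s = (y2 - y1) / (x2 - x1) = (2) / (4) mod 5 = 3
x3 = s^2 - x1 - x2 mod 5 = 3^2 - 2 - 1 = 1
y3 = s (x1 - x3) - y1 mod 5 = 3 * (2 - 1) - 4 = 4

P + Q = (1, 4)


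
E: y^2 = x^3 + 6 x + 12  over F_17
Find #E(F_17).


For each x in F_17, count y with y^2 = x^3 + 6 x + 12 mod 17:
  x = 1: RHS = 2, y in [6, 11]  -> 2 point(s)
  x = 2: RHS = 15, y in [7, 10]  -> 2 point(s)
  x = 4: RHS = 15, y in [7, 10]  -> 2 point(s)
  x = 6: RHS = 9, y in [3, 14]  -> 2 point(s)
  x = 9: RHS = 13, y in [8, 9]  -> 2 point(s)
  x = 10: RHS = 1, y in [1, 16]  -> 2 point(s)
  x = 11: RHS = 15, y in [7, 10]  -> 2 point(s)
  x = 13: RHS = 9, y in [3, 14]  -> 2 point(s)
  x = 14: RHS = 1, y in [1, 16]  -> 2 point(s)
  x = 15: RHS = 9, y in [3, 14]  -> 2 point(s)
Affine points: 20. Add the point at infinity: total = 21.

#E(F_17) = 21


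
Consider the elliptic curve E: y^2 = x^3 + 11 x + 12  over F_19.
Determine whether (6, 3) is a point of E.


Check whether y^2 = x^3 + 11 x + 12 (mod 19) for (x, y) = (6, 3).
LHS: y^2 = 3^2 mod 19 = 9
RHS: x^3 + 11 x + 12 = 6^3 + 11*6 + 12 mod 19 = 9
LHS = RHS

Yes, on the curve


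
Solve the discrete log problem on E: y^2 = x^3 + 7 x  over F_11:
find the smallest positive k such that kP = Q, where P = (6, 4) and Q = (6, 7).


Enumerate multiples of P until we hit Q = (6, 7):
  1P = (6, 4)
  2P = (3, 2)
  3P = (0, 0)
  4P = (3, 9)
  5P = (6, 7)
Match found at i = 5.

k = 5


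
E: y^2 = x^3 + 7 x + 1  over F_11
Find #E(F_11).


For each x in F_11, count y with y^2 = x^3 + 7 x + 1 mod 11:
  x = 0: RHS = 1, y in [1, 10]  -> 2 point(s)
  x = 1: RHS = 9, y in [3, 8]  -> 2 point(s)
  x = 2: RHS = 1, y in [1, 10]  -> 2 point(s)
  x = 3: RHS = 5, y in [4, 7]  -> 2 point(s)
  x = 4: RHS = 5, y in [4, 7]  -> 2 point(s)
  x = 9: RHS = 1, y in [1, 10]  -> 2 point(s)
  x = 10: RHS = 4, y in [2, 9]  -> 2 point(s)
Affine points: 14. Add the point at infinity: total = 15.

#E(F_11) = 15


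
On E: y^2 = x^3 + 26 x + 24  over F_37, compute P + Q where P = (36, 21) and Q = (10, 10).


P != Q, so use the chord formula.
s = (y2 - y1) / (x2 - x1) = (26) / (11) mod 37 = 36
x3 = s^2 - x1 - x2 mod 37 = 36^2 - 36 - 10 = 29
y3 = s (x1 - x3) - y1 mod 37 = 36 * (36 - 29) - 21 = 9

P + Q = (29, 9)


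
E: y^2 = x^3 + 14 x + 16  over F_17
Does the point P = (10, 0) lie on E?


Check whether y^2 = x^3 + 14 x + 16 (mod 17) for (x, y) = (10, 0).
LHS: y^2 = 0^2 mod 17 = 0
RHS: x^3 + 14 x + 16 = 10^3 + 14*10 + 16 mod 17 = 0
LHS = RHS

Yes, on the curve


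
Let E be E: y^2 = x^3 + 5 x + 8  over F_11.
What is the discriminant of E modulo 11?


4 a^3 + 27 b^2 = 4*5^3 + 27*8^2 = 500 + 1728 = 2228
Delta = -16 * (2228) = -35648
Delta mod 11 = 3

Delta = 3 (mod 11)


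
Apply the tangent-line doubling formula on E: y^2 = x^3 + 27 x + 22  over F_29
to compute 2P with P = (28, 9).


Doubling: s = (3 x1^2 + a) / (2 y1)
s = (3*28^2 + 27) / (2*9) mod 29 = 21
x3 = s^2 - 2 x1 mod 29 = 21^2 - 2*28 = 8
y3 = s (x1 - x3) - y1 mod 29 = 21 * (28 - 8) - 9 = 5

2P = (8, 5)


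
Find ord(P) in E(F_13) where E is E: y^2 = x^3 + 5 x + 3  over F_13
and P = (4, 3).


Compute successive multiples of P until we hit O:
  1P = (4, 3)
  2P = (9, 7)
  3P = (10, 0)
  4P = (9, 6)
  5P = (4, 10)
  6P = O

ord(P) = 6


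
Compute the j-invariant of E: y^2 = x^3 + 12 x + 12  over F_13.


Delta = -16(4 a^3 + 27 b^2) mod 13 = 9
-1728 * (4 a)^3 = -1728 * (4*12)^3 mod 13 = 1
j = 1 * 9^(-1) mod 13 = 3

j = 3 (mod 13)


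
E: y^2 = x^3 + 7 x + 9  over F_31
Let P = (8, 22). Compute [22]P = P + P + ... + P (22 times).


k = 22 = 10110_2 (binary, LSB first: 01101)
Double-and-add from P = (8, 22):
  bit 0 = 0: acc unchanged = O
  bit 1 = 1: acc = O + (16, 1) = (16, 1)
  bit 2 = 1: acc = (16, 1) + (30, 30) = (4, 15)
  bit 3 = 0: acc unchanged = (4, 15)
  bit 4 = 1: acc = (4, 15) + (10, 26) = (4, 16)

22P = (4, 16)


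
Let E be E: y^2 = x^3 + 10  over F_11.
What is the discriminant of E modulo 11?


4 a^3 + 27 b^2 = 4*0^3 + 27*10^2 = 0 + 2700 = 2700
Delta = -16 * (2700) = -43200
Delta mod 11 = 8

Delta = 8 (mod 11)


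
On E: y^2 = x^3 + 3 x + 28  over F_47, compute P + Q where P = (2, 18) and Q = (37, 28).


P != Q, so use the chord formula.
s = (y2 - y1) / (x2 - x1) = (10) / (35) mod 47 = 7
x3 = s^2 - x1 - x2 mod 47 = 7^2 - 2 - 37 = 10
y3 = s (x1 - x3) - y1 mod 47 = 7 * (2 - 10) - 18 = 20

P + Q = (10, 20)


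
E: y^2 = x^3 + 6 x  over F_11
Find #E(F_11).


For each x in F_11, count y with y^2 = x^3 + 6 x + 0 mod 11:
  x = 0: RHS = 0, y in [0]  -> 1 point(s)
  x = 2: RHS = 9, y in [3, 8]  -> 2 point(s)
  x = 3: RHS = 1, y in [1, 10]  -> 2 point(s)
  x = 4: RHS = 0, y in [0]  -> 1 point(s)
  x = 5: RHS = 1, y in [1, 10]  -> 2 point(s)
  x = 7: RHS = 0, y in [0]  -> 1 point(s)
  x = 10: RHS = 4, y in [2, 9]  -> 2 point(s)
Affine points: 11. Add the point at infinity: total = 12.

#E(F_11) = 12


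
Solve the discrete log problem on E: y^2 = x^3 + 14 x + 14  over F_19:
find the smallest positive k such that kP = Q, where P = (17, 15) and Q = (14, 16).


Enumerate multiples of P until we hit Q = (14, 16):
  1P = (17, 15)
  2P = (11, 13)
  3P = (8, 7)
  4P = (3, 8)
  5P = (4, 1)
  6P = (14, 16)
Match found at i = 6.

k = 6


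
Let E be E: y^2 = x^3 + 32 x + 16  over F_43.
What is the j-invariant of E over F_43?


Delta = -16(4 a^3 + 27 b^2) mod 43 = 5
-1728 * (4 a)^3 = -1728 * (4*32)^3 mod 43 = 8
j = 8 * 5^(-1) mod 43 = 36

j = 36 (mod 43)


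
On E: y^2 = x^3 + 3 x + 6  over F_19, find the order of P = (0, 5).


Compute successive multiples of P until we hit O:
  1P = (0, 5)
  2P = (17, 7)
  3P = (3, 17)
  4P = (13, 0)
  5P = (3, 2)
  6P = (17, 12)
  7P = (0, 14)
  8P = O

ord(P) = 8


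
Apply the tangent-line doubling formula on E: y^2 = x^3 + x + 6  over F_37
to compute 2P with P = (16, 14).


Doubling: s = (3 x1^2 + a) / (2 y1)
s = (3*16^2 + 1) / (2*14) mod 37 = 5
x3 = s^2 - 2 x1 mod 37 = 5^2 - 2*16 = 30
y3 = s (x1 - x3) - y1 mod 37 = 5 * (16 - 30) - 14 = 27

2P = (30, 27)


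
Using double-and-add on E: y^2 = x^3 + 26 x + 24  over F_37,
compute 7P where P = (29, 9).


k = 7 = 111_2 (binary, LSB first: 111)
Double-and-add from P = (29, 9):
  bit 0 = 1: acc = O + (29, 9) = (29, 9)
  bit 1 = 1: acc = (29, 9) + (6, 27) = (18, 21)
  bit 2 = 1: acc = (18, 21) + (34, 20) = (34, 17)

7P = (34, 17)


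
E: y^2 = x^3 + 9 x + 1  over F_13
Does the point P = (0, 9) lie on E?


Check whether y^2 = x^3 + 9 x + 1 (mod 13) for (x, y) = (0, 9).
LHS: y^2 = 9^2 mod 13 = 3
RHS: x^3 + 9 x + 1 = 0^3 + 9*0 + 1 mod 13 = 1
LHS != RHS

No, not on the curve


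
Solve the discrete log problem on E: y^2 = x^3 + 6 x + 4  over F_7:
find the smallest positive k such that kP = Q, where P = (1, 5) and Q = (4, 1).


Enumerate multiples of P until we hit Q = (4, 1):
  1P = (1, 5)
  2P = (0, 5)
  3P = (6, 2)
  4P = (4, 1)
Match found at i = 4.

k = 4


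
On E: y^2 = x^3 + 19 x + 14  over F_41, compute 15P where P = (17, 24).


k = 15 = 1111_2 (binary, LSB first: 1111)
Double-and-add from P = (17, 24):
  bit 0 = 1: acc = O + (17, 24) = (17, 24)
  bit 1 = 1: acc = (17, 24) + (39, 38) = (22, 25)
  bit 2 = 1: acc = (22, 25) + (25, 40) = (19, 31)
  bit 3 = 1: acc = (19, 31) + (7, 11) = (36, 9)

15P = (36, 9)


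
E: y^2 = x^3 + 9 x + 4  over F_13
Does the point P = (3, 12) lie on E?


Check whether y^2 = x^3 + 9 x + 4 (mod 13) for (x, y) = (3, 12).
LHS: y^2 = 12^2 mod 13 = 1
RHS: x^3 + 9 x + 4 = 3^3 + 9*3 + 4 mod 13 = 6
LHS != RHS

No, not on the curve


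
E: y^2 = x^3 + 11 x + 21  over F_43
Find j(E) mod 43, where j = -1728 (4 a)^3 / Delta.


Delta = -16(4 a^3 + 27 b^2) mod 43 = 20
-1728 * (4 a)^3 = -1728 * (4*11)^3 mod 43 = 35
j = 35 * 20^(-1) mod 43 = 34

j = 34 (mod 43)


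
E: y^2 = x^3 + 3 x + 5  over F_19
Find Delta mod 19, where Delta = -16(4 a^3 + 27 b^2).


4 a^3 + 27 b^2 = 4*3^3 + 27*5^2 = 108 + 675 = 783
Delta = -16 * (783) = -12528
Delta mod 19 = 12

Delta = 12 (mod 19)


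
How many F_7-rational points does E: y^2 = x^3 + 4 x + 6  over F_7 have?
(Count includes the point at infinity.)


For each x in F_7, count y with y^2 = x^3 + 4 x + 6 mod 7:
  x = 1: RHS = 4, y in [2, 5]  -> 2 point(s)
  x = 2: RHS = 1, y in [1, 6]  -> 2 point(s)
  x = 4: RHS = 2, y in [3, 4]  -> 2 point(s)
  x = 5: RHS = 4, y in [2, 5]  -> 2 point(s)
  x = 6: RHS = 1, y in [1, 6]  -> 2 point(s)
Affine points: 10. Add the point at infinity: total = 11.

#E(F_7) = 11


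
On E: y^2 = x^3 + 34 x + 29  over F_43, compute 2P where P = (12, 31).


Doubling: s = (3 x1^2 + a) / (2 y1)
s = (3*12^2 + 34) / (2*31) mod 43 = 20
x3 = s^2 - 2 x1 mod 43 = 20^2 - 2*12 = 32
y3 = s (x1 - x3) - y1 mod 43 = 20 * (12 - 32) - 31 = 42

2P = (32, 42)


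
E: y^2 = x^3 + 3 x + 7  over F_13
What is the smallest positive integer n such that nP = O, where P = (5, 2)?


Compute successive multiples of P until we hit O:
  1P = (5, 2)
  2P = (3, 11)
  3P = (9, 3)
  4P = (8, 7)
  5P = (10, 7)
  6P = (12, 4)
  7P = (12, 9)
  8P = (10, 6)
  ... (continuing to 13P)
  13P = O

ord(P) = 13


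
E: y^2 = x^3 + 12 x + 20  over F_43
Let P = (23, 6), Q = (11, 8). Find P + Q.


P != Q, so use the chord formula.
s = (y2 - y1) / (x2 - x1) = (2) / (31) mod 43 = 7
x3 = s^2 - x1 - x2 mod 43 = 7^2 - 23 - 11 = 15
y3 = s (x1 - x3) - y1 mod 43 = 7 * (23 - 15) - 6 = 7

P + Q = (15, 7)


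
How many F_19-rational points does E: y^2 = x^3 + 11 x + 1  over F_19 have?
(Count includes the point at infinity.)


For each x in F_19, count y with y^2 = x^3 + 11 x + 1 mod 19:
  x = 0: RHS = 1, y in [1, 18]  -> 2 point(s)
  x = 3: RHS = 4, y in [2, 17]  -> 2 point(s)
  x = 6: RHS = 17, y in [6, 13]  -> 2 point(s)
  x = 10: RHS = 9, y in [3, 16]  -> 2 point(s)
  x = 11: RHS = 9, y in [3, 16]  -> 2 point(s)
  x = 13: RHS = 4, y in [2, 17]  -> 2 point(s)
  x = 14: RHS = 11, y in [7, 12]  -> 2 point(s)
  x = 15: RHS = 7, y in [8, 11]  -> 2 point(s)
  x = 16: RHS = 17, y in [6, 13]  -> 2 point(s)
  x = 17: RHS = 9, y in [3, 16]  -> 2 point(s)
Affine points: 20. Add the point at infinity: total = 21.

#E(F_19) = 21


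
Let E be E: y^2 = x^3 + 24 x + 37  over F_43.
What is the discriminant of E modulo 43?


4 a^3 + 27 b^2 = 4*24^3 + 27*37^2 = 55296 + 36963 = 92259
Delta = -16 * (92259) = -1476144
Delta mod 43 = 3

Delta = 3 (mod 43)


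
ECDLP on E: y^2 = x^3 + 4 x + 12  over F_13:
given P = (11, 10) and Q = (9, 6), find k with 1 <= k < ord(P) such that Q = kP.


Enumerate multiples of P until we hit Q = (9, 6):
  1P = (11, 10)
  2P = (1, 11)
  3P = (4, 1)
  4P = (10, 8)
  5P = (9, 7)
  6P = (5, 12)
  7P = (0, 8)
  8P = (3, 8)
  9P = (8, 7)
  10P = (8, 6)
  11P = (3, 5)
  12P = (0, 5)
  13P = (5, 1)
  14P = (9, 6)
Match found at i = 14.

k = 14


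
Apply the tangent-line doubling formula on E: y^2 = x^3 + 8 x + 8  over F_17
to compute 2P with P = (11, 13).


Doubling: s = (3 x1^2 + a) / (2 y1)
s = (3*11^2 + 8) / (2*13) mod 17 = 11
x3 = s^2 - 2 x1 mod 17 = 11^2 - 2*11 = 14
y3 = s (x1 - x3) - y1 mod 17 = 11 * (11 - 14) - 13 = 5

2P = (14, 5)


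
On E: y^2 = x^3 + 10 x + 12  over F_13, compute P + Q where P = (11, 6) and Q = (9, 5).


P != Q, so use the chord formula.
s = (y2 - y1) / (x2 - x1) = (12) / (11) mod 13 = 7
x3 = s^2 - x1 - x2 mod 13 = 7^2 - 11 - 9 = 3
y3 = s (x1 - x3) - y1 mod 13 = 7 * (11 - 3) - 6 = 11

P + Q = (3, 11)


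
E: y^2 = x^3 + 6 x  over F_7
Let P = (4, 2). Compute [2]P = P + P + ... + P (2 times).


k = 2 = 10_2 (binary, LSB first: 01)
Double-and-add from P = (4, 2):
  bit 0 = 0: acc unchanged = O
  bit 1 = 1: acc = O + (1, 0) = (1, 0)

2P = (1, 0)


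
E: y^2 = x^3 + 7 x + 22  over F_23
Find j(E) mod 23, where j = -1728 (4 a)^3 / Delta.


Delta = -16(4 a^3 + 27 b^2) mod 23 = 18
-1728 * (4 a)^3 = -1728 * (4*7)^3 mod 23 = 16
j = 16 * 18^(-1) mod 23 = 6

j = 6 (mod 23)


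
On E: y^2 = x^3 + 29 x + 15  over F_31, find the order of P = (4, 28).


Compute successive multiples of P until we hit O:
  1P = (4, 28)
  2P = (6, 8)
  3P = (28, 26)
  4P = (13, 27)
  5P = (1, 13)
  6P = (20, 16)
  7P = (25, 11)
  8P = (30, 27)
  ... (continuing to 29P)
  29P = O

ord(P) = 29


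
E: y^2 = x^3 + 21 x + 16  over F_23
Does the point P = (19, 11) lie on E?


Check whether y^2 = x^3 + 21 x + 16 (mod 23) for (x, y) = (19, 11).
LHS: y^2 = 11^2 mod 23 = 6
RHS: x^3 + 21 x + 16 = 19^3 + 21*19 + 16 mod 23 = 6
LHS = RHS

Yes, on the curve


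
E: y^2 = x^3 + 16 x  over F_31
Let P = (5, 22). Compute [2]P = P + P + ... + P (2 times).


k = 2 = 10_2 (binary, LSB first: 01)
Double-and-add from P = (5, 22):
  bit 0 = 0: acc unchanged = O
  bit 1 = 1: acc = O + (8, 19) = (8, 19)

2P = (8, 19)


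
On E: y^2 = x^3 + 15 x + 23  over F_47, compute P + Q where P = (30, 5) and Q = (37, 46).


P != Q, so use the chord formula.
s = (y2 - y1) / (x2 - x1) = (41) / (7) mod 47 = 26
x3 = s^2 - x1 - x2 mod 47 = 26^2 - 30 - 37 = 45
y3 = s (x1 - x3) - y1 mod 47 = 26 * (30 - 45) - 5 = 28

P + Q = (45, 28)


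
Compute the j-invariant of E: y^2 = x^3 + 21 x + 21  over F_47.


Delta = -16(4 a^3 + 27 b^2) mod 47 = 39
-1728 * (4 a)^3 = -1728 * (4*21)^3 mod 47 = 45
j = 45 * 39^(-1) mod 47 = 12

j = 12 (mod 47)


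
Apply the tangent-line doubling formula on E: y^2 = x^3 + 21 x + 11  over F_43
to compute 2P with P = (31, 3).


Doubling: s = (3 x1^2 + a) / (2 y1)
s = (3*31^2 + 21) / (2*3) mod 43 = 11
x3 = s^2 - 2 x1 mod 43 = 11^2 - 2*31 = 16
y3 = s (x1 - x3) - y1 mod 43 = 11 * (31 - 16) - 3 = 33

2P = (16, 33)


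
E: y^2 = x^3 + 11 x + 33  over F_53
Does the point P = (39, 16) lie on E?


Check whether y^2 = x^3 + 11 x + 33 (mod 53) for (x, y) = (39, 16).
LHS: y^2 = 16^2 mod 53 = 44
RHS: x^3 + 11 x + 33 = 39^3 + 11*39 + 33 mod 53 = 50
LHS != RHS

No, not on the curve


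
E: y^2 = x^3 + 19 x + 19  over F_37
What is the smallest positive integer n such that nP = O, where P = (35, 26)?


Compute successive multiples of P until we hit O:
  1P = (35, 26)
  2P = (16, 33)
  3P = (34, 34)
  4P = (32, 24)
  5P = (28, 28)
  6P = (36, 6)
  7P = (33, 8)
  8P = (13, 24)
  ... (continuing to 34P)
  34P = O

ord(P) = 34


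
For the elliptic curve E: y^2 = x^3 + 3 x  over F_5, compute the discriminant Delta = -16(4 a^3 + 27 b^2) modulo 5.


4 a^3 + 27 b^2 = 4*3^3 + 27*0^2 = 108 + 0 = 108
Delta = -16 * (108) = -1728
Delta mod 5 = 2

Delta = 2 (mod 5)


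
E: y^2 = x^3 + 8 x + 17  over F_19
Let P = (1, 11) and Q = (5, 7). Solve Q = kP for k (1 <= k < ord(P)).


Enumerate multiples of P until we hit Q = (5, 7):
  1P = (1, 11)
  2P = (3, 7)
  3P = (0, 6)
  4P = (5, 7)
Match found at i = 4.

k = 4


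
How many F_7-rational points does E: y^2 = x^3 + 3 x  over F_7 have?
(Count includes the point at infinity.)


For each x in F_7, count y with y^2 = x^3 + 3 x + 0 mod 7:
  x = 0: RHS = 0, y in [0]  -> 1 point(s)
  x = 1: RHS = 4, y in [2, 5]  -> 2 point(s)
  x = 2: RHS = 0, y in [0]  -> 1 point(s)
  x = 3: RHS = 1, y in [1, 6]  -> 2 point(s)
  x = 5: RHS = 0, y in [0]  -> 1 point(s)
Affine points: 7. Add the point at infinity: total = 8.

#E(F_7) = 8


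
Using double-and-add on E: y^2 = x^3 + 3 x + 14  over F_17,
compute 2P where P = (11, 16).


k = 2 = 10_2 (binary, LSB first: 01)
Double-and-add from P = (11, 16):
  bit 0 = 0: acc unchanged = O
  bit 1 = 1: acc = O + (11, 1) = (11, 1)

2P = (11, 1)


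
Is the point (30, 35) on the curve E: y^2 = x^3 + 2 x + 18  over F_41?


Check whether y^2 = x^3 + 2 x + 18 (mod 41) for (x, y) = (30, 35).
LHS: y^2 = 35^2 mod 41 = 36
RHS: x^3 + 2 x + 18 = 30^3 + 2*30 + 18 mod 41 = 18
LHS != RHS

No, not on the curve


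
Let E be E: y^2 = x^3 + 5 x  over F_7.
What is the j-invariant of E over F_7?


Delta = -16(4 a^3 + 27 b^2) mod 7 = 1
-1728 * (4 a)^3 = -1728 * (4*5)^3 mod 7 = 6
j = 6 * 1^(-1) mod 7 = 6

j = 6 (mod 7)


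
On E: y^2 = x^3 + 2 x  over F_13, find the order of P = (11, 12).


Compute successive multiples of P until we hit O:
  1P = (11, 12)
  2P = (1, 9)
  3P = (2, 5)
  4P = (12, 6)
  5P = (0, 0)
  6P = (12, 7)
  7P = (2, 8)
  8P = (1, 4)
  ... (continuing to 10P)
  10P = O

ord(P) = 10


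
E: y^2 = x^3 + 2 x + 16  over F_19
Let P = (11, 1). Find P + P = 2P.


Doubling: s = (3 x1^2 + a) / (2 y1)
s = (3*11^2 + 2) / (2*1) mod 19 = 2
x3 = s^2 - 2 x1 mod 19 = 2^2 - 2*11 = 1
y3 = s (x1 - x3) - y1 mod 19 = 2 * (11 - 1) - 1 = 0

2P = (1, 0)


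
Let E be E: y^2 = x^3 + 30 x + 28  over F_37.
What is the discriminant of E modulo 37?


4 a^3 + 27 b^2 = 4*30^3 + 27*28^2 = 108000 + 21168 = 129168
Delta = -16 * (129168) = -2066688
Delta mod 37 = 21

Delta = 21 (mod 37)


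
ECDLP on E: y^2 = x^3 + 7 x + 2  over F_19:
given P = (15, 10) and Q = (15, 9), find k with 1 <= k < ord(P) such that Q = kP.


Enumerate multiples of P until we hit Q = (15, 9):
  1P = (15, 10)
  2P = (12, 3)
  3P = (8, 0)
  4P = (12, 16)
  5P = (15, 9)
Match found at i = 5.

k = 5


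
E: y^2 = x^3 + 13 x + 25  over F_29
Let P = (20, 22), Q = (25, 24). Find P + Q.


P != Q, so use the chord formula.
s = (y2 - y1) / (x2 - x1) = (2) / (5) mod 29 = 12
x3 = s^2 - x1 - x2 mod 29 = 12^2 - 20 - 25 = 12
y3 = s (x1 - x3) - y1 mod 29 = 12 * (20 - 12) - 22 = 16

P + Q = (12, 16)


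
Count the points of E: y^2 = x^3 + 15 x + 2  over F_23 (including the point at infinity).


For each x in F_23, count y with y^2 = x^3 + 15 x + 2 mod 23:
  x = 0: RHS = 2, y in [5, 18]  -> 2 point(s)
  x = 1: RHS = 18, y in [8, 15]  -> 2 point(s)
  x = 5: RHS = 18, y in [8, 15]  -> 2 point(s)
  x = 6: RHS = 9, y in [3, 20]  -> 2 point(s)
  x = 7: RHS = 13, y in [6, 17]  -> 2 point(s)
  x = 8: RHS = 13, y in [6, 17]  -> 2 point(s)
  x = 10: RHS = 2, y in [5, 18]  -> 2 point(s)
  x = 11: RHS = 3, y in [7, 16]  -> 2 point(s)
  x = 12: RHS = 1, y in [1, 22]  -> 2 point(s)
  x = 13: RHS = 2, y in [5, 18]  -> 2 point(s)
  x = 14: RHS = 12, y in [9, 14]  -> 2 point(s)
  x = 17: RHS = 18, y in [8, 15]  -> 2 point(s)
  x = 18: RHS = 9, y in [3, 20]  -> 2 point(s)
  x = 19: RHS = 16, y in [4, 19]  -> 2 point(s)
  x = 22: RHS = 9, y in [3, 20]  -> 2 point(s)
Affine points: 30. Add the point at infinity: total = 31.

#E(F_23) = 31


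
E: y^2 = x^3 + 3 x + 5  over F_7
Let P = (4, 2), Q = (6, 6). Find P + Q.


P != Q, so use the chord formula.
s = (y2 - y1) / (x2 - x1) = (4) / (2) mod 7 = 2
x3 = s^2 - x1 - x2 mod 7 = 2^2 - 4 - 6 = 1
y3 = s (x1 - x3) - y1 mod 7 = 2 * (4 - 1) - 2 = 4

P + Q = (1, 4)


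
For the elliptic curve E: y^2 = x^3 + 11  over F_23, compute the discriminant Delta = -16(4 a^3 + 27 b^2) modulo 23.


4 a^3 + 27 b^2 = 4*0^3 + 27*11^2 = 0 + 3267 = 3267
Delta = -16 * (3267) = -52272
Delta mod 23 = 7

Delta = 7 (mod 23)


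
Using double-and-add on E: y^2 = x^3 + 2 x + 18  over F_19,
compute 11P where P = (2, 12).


k = 11 = 1011_2 (binary, LSB first: 1101)
Double-and-add from P = (2, 12):
  bit 0 = 1: acc = O + (2, 12) = (2, 12)
  bit 1 = 1: acc = (2, 12) + (16, 2) = (5, 1)
  bit 2 = 0: acc unchanged = (5, 1)
  bit 3 = 1: acc = (5, 1) + (9, 10) = (16, 17)

11P = (16, 17)


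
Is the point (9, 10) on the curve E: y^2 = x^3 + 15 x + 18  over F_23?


Check whether y^2 = x^3 + 15 x + 18 (mod 23) for (x, y) = (9, 10).
LHS: y^2 = 10^2 mod 23 = 8
RHS: x^3 + 15 x + 18 = 9^3 + 15*9 + 18 mod 23 = 8
LHS = RHS

Yes, on the curve


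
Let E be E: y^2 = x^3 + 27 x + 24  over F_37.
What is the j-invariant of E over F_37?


Delta = -16(4 a^3 + 27 b^2) mod 37 = 20
-1728 * (4 a)^3 = -1728 * (4*27)^3 mod 37 = 36
j = 36 * 20^(-1) mod 37 = 24

j = 24 (mod 37)


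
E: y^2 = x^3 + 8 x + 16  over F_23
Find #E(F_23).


For each x in F_23, count y with y^2 = x^3 + 8 x + 16 mod 23:
  x = 0: RHS = 16, y in [4, 19]  -> 2 point(s)
  x = 1: RHS = 2, y in [5, 18]  -> 2 point(s)
  x = 6: RHS = 4, y in [2, 21]  -> 2 point(s)
  x = 7: RHS = 1, y in [1, 22]  -> 2 point(s)
  x = 9: RHS = 12, y in [9, 14]  -> 2 point(s)
  x = 11: RHS = 9, y in [3, 20]  -> 2 point(s)
  x = 12: RHS = 0, y in [0]  -> 1 point(s)
  x = 16: RHS = 8, y in [10, 13]  -> 2 point(s)
  x = 18: RHS = 12, y in [9, 14]  -> 2 point(s)
  x = 19: RHS = 12, y in [9, 14]  -> 2 point(s)
Affine points: 19. Add the point at infinity: total = 20.

#E(F_23) = 20


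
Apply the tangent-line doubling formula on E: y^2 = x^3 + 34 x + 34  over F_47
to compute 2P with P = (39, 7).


Doubling: s = (3 x1^2 + a) / (2 y1)
s = (3*39^2 + 34) / (2*7) mod 47 = 43
x3 = s^2 - 2 x1 mod 47 = 43^2 - 2*39 = 32
y3 = s (x1 - x3) - y1 mod 47 = 43 * (39 - 32) - 7 = 12

2P = (32, 12)


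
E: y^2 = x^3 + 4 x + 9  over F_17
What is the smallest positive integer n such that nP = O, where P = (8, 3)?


Compute successive multiples of P until we hit O:
  1P = (8, 3)
  2P = (16, 2)
  3P = (14, 2)
  4P = (4, 2)
  5P = (4, 15)
  6P = (14, 15)
  7P = (16, 15)
  8P = (8, 14)
  ... (continuing to 9P)
  9P = O

ord(P) = 9


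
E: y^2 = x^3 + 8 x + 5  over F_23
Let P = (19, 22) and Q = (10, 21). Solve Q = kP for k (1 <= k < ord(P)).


Enumerate multiples of P until we hit Q = (10, 21):
  1P = (19, 22)
  2P = (10, 2)
  3P = (12, 14)
  4P = (21, 2)
  5P = (14, 20)
  6P = (15, 21)
  7P = (2, 11)
  8P = (6, 4)
  9P = (4, 20)
  10P = (13, 11)
  11P = (18, 22)
  12P = (9, 1)
  13P = (7, 17)
  14P = (5, 3)
  15P = (8, 11)
  16P = (20, 0)
  17P = (8, 12)
  18P = (5, 20)
  19P = (7, 6)
  20P = (9, 22)
  21P = (18, 1)
  22P = (13, 12)
  23P = (4, 3)
  24P = (6, 19)
  25P = (2, 12)
  26P = (15, 2)
  27P = (14, 3)
  28P = (21, 21)
  29P = (12, 9)
  30P = (10, 21)
Match found at i = 30.

k = 30


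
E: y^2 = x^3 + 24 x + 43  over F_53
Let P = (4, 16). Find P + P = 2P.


Doubling: s = (3 x1^2 + a) / (2 y1)
s = (3*4^2 + 24) / (2*16) mod 53 = 42
x3 = s^2 - 2 x1 mod 53 = 42^2 - 2*4 = 7
y3 = s (x1 - x3) - y1 mod 53 = 42 * (4 - 7) - 16 = 17

2P = (7, 17)


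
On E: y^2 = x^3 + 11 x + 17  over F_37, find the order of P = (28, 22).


Compute successive multiples of P until we hit O:
  1P = (28, 22)
  2P = (17, 23)
  3P = (18, 4)
  4P = (12, 29)
  5P = (30, 2)
  6P = (5, 7)
  7P = (11, 10)
  8P = (25, 28)
  ... (continuing to 17P)
  17P = O

ord(P) = 17


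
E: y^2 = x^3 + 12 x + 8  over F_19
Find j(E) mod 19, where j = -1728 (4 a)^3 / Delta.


Delta = -16(4 a^3 + 27 b^2) mod 19 = 4
-1728 * (4 a)^3 = -1728 * (4*12)^3 mod 19 = 12
j = 12 * 4^(-1) mod 19 = 3

j = 3 (mod 19)


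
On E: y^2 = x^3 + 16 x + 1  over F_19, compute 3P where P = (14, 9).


k = 3 = 11_2 (binary, LSB first: 11)
Double-and-add from P = (14, 9):
  bit 0 = 1: acc = O + (14, 9) = (14, 9)
  bit 1 = 1: acc = (14, 9) + (7, 0) = (14, 10)

3P = (14, 10)


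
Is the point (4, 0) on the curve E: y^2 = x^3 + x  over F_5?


Check whether y^2 = x^3 + 1 x + 0 (mod 5) for (x, y) = (4, 0).
LHS: y^2 = 0^2 mod 5 = 0
RHS: x^3 + 1 x + 0 = 4^3 + 1*4 + 0 mod 5 = 3
LHS != RHS

No, not on the curve


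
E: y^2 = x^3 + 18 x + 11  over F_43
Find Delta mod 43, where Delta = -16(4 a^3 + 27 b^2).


4 a^3 + 27 b^2 = 4*18^3 + 27*11^2 = 23328 + 3267 = 26595
Delta = -16 * (26595) = -425520
Delta mod 43 = 8

Delta = 8 (mod 43)


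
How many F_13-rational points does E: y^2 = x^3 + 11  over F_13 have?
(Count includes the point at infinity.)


For each x in F_13, count y with y^2 = x^3 + 0 x + 11 mod 13:
  x = 1: RHS = 12, y in [5, 8]  -> 2 point(s)
  x = 3: RHS = 12, y in [5, 8]  -> 2 point(s)
  x = 4: RHS = 10, y in [6, 7]  -> 2 point(s)
  x = 7: RHS = 3, y in [4, 9]  -> 2 point(s)
  x = 8: RHS = 3, y in [4, 9]  -> 2 point(s)
  x = 9: RHS = 12, y in [5, 8]  -> 2 point(s)
  x = 10: RHS = 10, y in [6, 7]  -> 2 point(s)
  x = 11: RHS = 3, y in [4, 9]  -> 2 point(s)
  x = 12: RHS = 10, y in [6, 7]  -> 2 point(s)
Affine points: 18. Add the point at infinity: total = 19.

#E(F_13) = 19


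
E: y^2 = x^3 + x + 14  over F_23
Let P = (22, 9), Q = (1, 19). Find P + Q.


P != Q, so use the chord formula.
s = (y2 - y1) / (x2 - x1) = (10) / (2) mod 23 = 5
x3 = s^2 - x1 - x2 mod 23 = 5^2 - 22 - 1 = 2
y3 = s (x1 - x3) - y1 mod 23 = 5 * (22 - 2) - 9 = 22

P + Q = (2, 22)


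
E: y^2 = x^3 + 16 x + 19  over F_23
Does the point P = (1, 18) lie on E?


Check whether y^2 = x^3 + 16 x + 19 (mod 23) for (x, y) = (1, 18).
LHS: y^2 = 18^2 mod 23 = 2
RHS: x^3 + 16 x + 19 = 1^3 + 16*1 + 19 mod 23 = 13
LHS != RHS

No, not on the curve
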